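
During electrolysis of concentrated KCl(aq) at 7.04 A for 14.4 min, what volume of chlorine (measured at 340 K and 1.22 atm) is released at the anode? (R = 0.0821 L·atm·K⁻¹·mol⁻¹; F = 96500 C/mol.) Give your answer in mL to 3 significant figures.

721 mL

Charge passed = 7.04 × 864 = 6083 C
n(e⁻) = Q/F = 6083/96500 = 0.06304 mol
2Cl⁻ → Cl₂ + 2e⁻, so n(Cl₂) = 0.06304 / 2 = 0.03152 mol
V = nRT/P = 0.03152 × 0.0821 × 340 / 1.22 = 0.7212 L
= 721 mL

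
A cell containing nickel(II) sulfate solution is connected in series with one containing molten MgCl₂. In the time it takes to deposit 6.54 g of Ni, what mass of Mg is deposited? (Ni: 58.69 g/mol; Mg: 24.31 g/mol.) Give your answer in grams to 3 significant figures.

2.71 g

n(Ni) = 6.54 / 58.69 = 0.1114 mol
Ni²⁺ + 2e⁻ → Ni, so n(e⁻) = 2 × 0.1114 = 0.2228 mol
In series, the same 0.2228 mol of electrons flows through the second cell.
Mg²⁺ + 2e⁻ → Mg, so n(Mg) = 0.2228 / 2 = 0.1114 mol
m(Mg) = 0.1114 × 24.31 = 2.71 g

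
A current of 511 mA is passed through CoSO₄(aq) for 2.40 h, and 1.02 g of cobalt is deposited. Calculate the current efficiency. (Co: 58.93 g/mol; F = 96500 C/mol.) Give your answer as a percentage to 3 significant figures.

75.7%

Q = 0.511 × 8640 = 4415 C
n(e⁻) = 4415 / 96500 = 0.04575 mol
Co²⁺ + 2e⁻ → Co, so theoretical n(Co) = 0.02288 mol → 1.348 g
Efficiency = 1.02 / 1.348 = 0.7567 = 75.7%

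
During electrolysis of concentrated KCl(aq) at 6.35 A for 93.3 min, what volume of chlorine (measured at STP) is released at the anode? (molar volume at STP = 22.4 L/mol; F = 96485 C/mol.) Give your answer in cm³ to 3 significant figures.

4130 cm³

Q = It = 6.35 × 5598 = 35550 C
n(e⁻) = 35550 / 96485 = 0.3685 mol
2Cl⁻ → Cl₂ + 2e⁻, so n(Cl₂) = 0.3685 / 2 = 0.1843 mol
V = 0.1843 × 22.4 = 4.128 L
= 4130 cm³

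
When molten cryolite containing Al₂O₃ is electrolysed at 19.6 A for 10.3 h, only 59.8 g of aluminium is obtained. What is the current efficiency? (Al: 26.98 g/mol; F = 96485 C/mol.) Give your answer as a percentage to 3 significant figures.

Q = 19.6 × 37080 = 7.268×10^5 C
n(e⁻) = 7.268×10^5 / 96485 = 7.533 mol
Al³⁺ + 3e⁻ → Al, so theoretical n(Al) = 2.511 mol → 67.75 g
Efficiency = 59.8 / 67.75 = 0.8827 = 88.3%

88.3%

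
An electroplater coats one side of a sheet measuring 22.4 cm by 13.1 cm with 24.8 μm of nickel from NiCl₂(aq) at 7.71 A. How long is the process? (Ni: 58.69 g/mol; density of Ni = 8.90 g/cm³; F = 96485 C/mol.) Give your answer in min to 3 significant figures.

46.0 min

Plated area = 22.4 × 13.1 = 293.4 cm²
Volume = 293.4 × 24.8×10⁻⁴ cm = 0.7276 cm³
m(Ni) = 0.7276 × 8.90 = 6.476 g
n(Ni) = 6.476 / 58.69 = 0.1103 mol; n(e⁻) = 2 × 0.1103 = 0.2206 mol
Q = 0.2206 × 96485 = 21280 C
t = 21280 / 7.71 = 2760 s = 46.0 min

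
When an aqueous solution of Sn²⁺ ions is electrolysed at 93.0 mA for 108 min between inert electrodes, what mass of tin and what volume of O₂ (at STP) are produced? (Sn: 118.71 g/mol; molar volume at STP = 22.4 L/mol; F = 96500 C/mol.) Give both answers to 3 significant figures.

0.371 g Sn; 0.0350 L O₂

Q = 0.0930 × 6480 = 602.6 C; n(e⁻) = 602.6 / 96500 = 0.006245 mol
Cathode: Sn²⁺ + 2e⁻ → Sn → n(Sn) = 0.006245/2 = 0.003123 mol → 0.371 g
Anode: 2H₂O → O₂ + 4H⁺ + 4e⁻ → n(O₂) = 0.006245/4 = 0.001561 mol → 0.0350 L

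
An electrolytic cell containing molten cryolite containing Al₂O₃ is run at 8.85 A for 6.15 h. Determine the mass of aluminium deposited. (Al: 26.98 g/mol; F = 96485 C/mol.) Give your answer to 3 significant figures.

Q = 8.85 A × 22140 s = 1.959×10^5 C
n(e⁻) = 1.959×10^5 / 96485 = 2.030 mol
Al³⁺ + 3e⁻ → Al, so n(Al) = 2.030 / 3 = 0.6767 mol
m = 0.6767 × 26.98 = 18.3 g

18.3 g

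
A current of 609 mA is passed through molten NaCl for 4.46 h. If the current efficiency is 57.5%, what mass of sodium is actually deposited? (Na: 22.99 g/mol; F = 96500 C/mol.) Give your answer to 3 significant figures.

1.34 g

Q = 0.609 × 16056 = 9778 C
n(e⁻) = 9778 / 96500 = 0.1013 mol
Na⁺ + e⁻ → Na, so theoretical m(Na) = 0.1013 × 22.99 = 2.329 g
Actual mass = 57.5% × 2.329 = 1.34 g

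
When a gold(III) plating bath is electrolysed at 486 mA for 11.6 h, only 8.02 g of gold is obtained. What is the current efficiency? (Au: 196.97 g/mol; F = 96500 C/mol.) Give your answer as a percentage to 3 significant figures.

Q = 0.486 × 41760 = 20300 C
n(e⁻) = 20300 / 96500 = 0.2104 mol
Au³⁺ + 3e⁻ → Au, so theoretical n(Au) = 0.07013 mol → 13.81 g
Efficiency = 8.02 / 13.81 = 0.5807 = 58.1%

58.1%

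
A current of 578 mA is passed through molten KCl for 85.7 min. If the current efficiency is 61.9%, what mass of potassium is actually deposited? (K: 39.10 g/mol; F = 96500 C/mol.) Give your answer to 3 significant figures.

0.745 g

Q = 0.578 × 5142 = 2972 C
n(e⁻) = 2972 / 96500 = 0.03080 mol
K⁺ + e⁻ → K, so theoretical m(K) = 0.03080 × 39.10 = 1.204 g
Actual mass = 61.9% × 1.204 = 0.745 g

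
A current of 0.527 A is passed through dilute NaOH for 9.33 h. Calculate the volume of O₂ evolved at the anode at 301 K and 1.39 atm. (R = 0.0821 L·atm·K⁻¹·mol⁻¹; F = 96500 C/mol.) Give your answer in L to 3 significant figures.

Charge passed = 0.527 × 33588 = 17700 C
Moles of electrons = 17700 / 96500 = 0.1834 mol
2H₂O → O₂ + 4H⁺ + 4e⁻, so n(O₂) = 0.1834 / 4 = 0.04585 mol
V = nRT/P = 0.04585 × 0.0821 × 301 / 1.39 = 0.8151 L

0.815 L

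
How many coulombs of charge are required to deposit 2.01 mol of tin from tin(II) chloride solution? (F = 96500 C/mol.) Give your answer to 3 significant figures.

Sn²⁺ + 2e⁻ → Sn, so n(e⁻) = 2 × 2.01 = 4.020 mol
Q = 4.020 × 96500 = 3.879×10^5 C

3.88×10^5 C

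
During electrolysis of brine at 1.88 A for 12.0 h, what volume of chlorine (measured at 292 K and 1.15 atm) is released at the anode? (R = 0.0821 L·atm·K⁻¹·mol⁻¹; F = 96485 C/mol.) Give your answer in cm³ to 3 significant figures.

Q = It = 1.88 × 43200 = 81220 C
n(e⁻) = 81220 / 96485 = 0.8418 mol
2Cl⁻ → Cl₂ + 2e⁻, so n(Cl₂) = 0.8418 / 2 = 0.4209 mol
V = nRT/P = 0.4209 × 0.0821 × 292 / 1.15 = 8.774 L
= 8770 cm³

8770 cm³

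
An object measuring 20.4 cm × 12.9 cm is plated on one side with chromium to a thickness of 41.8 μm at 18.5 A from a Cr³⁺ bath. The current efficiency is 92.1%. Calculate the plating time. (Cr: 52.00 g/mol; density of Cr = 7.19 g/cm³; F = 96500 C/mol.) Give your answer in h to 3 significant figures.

Plated area = 20.4 × 12.9 = 263.2 cm²
Volume = 263.2 × 41.8×10⁻⁴ cm = 1.100 cm³
m(Cr) = 1.100 × 7.19 = 7.909 g
n(Cr) = 7.909 / 52.00 = 0.1521 mol; n(e⁻) = 3 × 0.1521 = 0.4563 mol
Q = 0.4563 × 96500 / 0.921 = 47810 C
t = 47810 / 18.5 = 2584 s = 0.718 h

0.718 h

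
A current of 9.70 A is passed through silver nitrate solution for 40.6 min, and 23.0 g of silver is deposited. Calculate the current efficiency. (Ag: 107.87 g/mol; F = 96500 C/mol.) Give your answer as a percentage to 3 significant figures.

87.1%

Q = 9.70 × 2436 = 23630 C
n(e⁻) = 23630 / 96500 = 0.2449 mol
Ag⁺ + e⁻ → Ag, so theoretical n(Ag) = 0.2449 mol → 26.42 g
Efficiency = 23.0 / 26.42 = 0.8706 = 87.1%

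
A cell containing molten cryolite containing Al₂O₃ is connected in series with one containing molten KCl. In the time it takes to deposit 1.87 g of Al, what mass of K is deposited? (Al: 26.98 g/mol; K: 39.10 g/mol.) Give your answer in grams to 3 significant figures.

n(Al) = 1.87 / 26.98 = 0.06931 mol
Al³⁺ + 3e⁻ → Al, so n(e⁻) = 3 × 0.06931 = 0.2079 mol
Since the cells are in series, n(e⁻) in the K cell is also 0.2079 mol.
K⁺ + e⁻ → K, so n(K) = 0.2079 mol
m(K) = 0.2079 × 39.10 = 8.13 g

8.13 g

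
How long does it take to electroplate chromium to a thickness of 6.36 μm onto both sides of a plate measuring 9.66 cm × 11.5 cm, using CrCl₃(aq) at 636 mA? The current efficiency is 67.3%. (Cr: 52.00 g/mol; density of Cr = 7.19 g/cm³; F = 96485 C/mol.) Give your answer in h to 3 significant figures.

Plated area = 2 × 9.66 × 11.5 = 222.2 cm²
Volume = 222.2 × 6.36×10⁻⁴ cm = 0.1413 cm³
m(Cr) = 0.1413 × 7.19 = 1.016 g
n(Cr) = 1.016 / 52.00 = 0.01954 mol; n(e⁻) = 3 × 0.01954 = 0.05862 mol
Q = 0.05862 × 96485 / 0.673 = 8404 C
t = 8404 / 0.636 = 13210 s = 3.67 h

3.67 h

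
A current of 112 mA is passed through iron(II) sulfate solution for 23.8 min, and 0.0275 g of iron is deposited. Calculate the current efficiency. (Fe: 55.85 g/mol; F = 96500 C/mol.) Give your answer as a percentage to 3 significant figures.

59.4%

Q = 0.112 × 1428 = 159.9 C
n(e⁻) = 159.9 / 96500 = 0.001657 mol
Fe²⁺ + 2e⁻ → Fe, so theoretical n(Fe) = 8.285×10^-4 mol → 0.04627 g
Efficiency = 0.0275 / 0.04627 = 0.5943 = 59.4%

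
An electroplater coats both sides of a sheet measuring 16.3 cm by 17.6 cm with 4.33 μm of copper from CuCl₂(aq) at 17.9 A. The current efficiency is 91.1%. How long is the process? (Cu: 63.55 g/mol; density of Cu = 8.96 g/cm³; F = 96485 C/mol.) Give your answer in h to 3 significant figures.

Plated area = 2 × 16.3 × 17.6 = 573.8 cm²
Volume = 573.8 × 4.33×10⁻⁴ cm = 0.2485 cm³
m(Cu) = 0.2485 × 8.96 = 2.227 g
n(Cu) = 2.227 / 63.55 = 0.03504 mol; n(e⁻) = 2 × 0.03504 = 0.07008 mol
Q = 0.07008 × 96485 / 0.911 = 7422 C
t = 7422 / 17.9 = 414.6 s = 0.115 h

0.115 h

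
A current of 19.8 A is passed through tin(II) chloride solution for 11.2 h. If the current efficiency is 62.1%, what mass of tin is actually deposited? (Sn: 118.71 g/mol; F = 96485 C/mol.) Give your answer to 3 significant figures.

305 g

Q = 19.8 × 40320 = 7.983×10^5 C
n(e⁻) = 7.983×10^5 / 96485 = 8.274 mol
Sn²⁺ + 2e⁻ → Sn, so theoretical m(Sn) = 4.137 × 118.71 = 491.1 g
Actual mass = 62.1% × 491.1 = 305 g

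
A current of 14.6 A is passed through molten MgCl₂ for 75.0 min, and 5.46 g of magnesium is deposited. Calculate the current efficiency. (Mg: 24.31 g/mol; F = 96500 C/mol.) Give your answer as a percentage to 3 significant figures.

66.0%

Q = 14.6 × 4500 = 65700 C
n(e⁻) = 65700 / 96500 = 0.6808 mol
Mg²⁺ + 2e⁻ → Mg, so theoretical n(Mg) = 0.3404 mol → 8.275 g
Efficiency = 5.46 / 8.275 = 0.6598 = 66.0%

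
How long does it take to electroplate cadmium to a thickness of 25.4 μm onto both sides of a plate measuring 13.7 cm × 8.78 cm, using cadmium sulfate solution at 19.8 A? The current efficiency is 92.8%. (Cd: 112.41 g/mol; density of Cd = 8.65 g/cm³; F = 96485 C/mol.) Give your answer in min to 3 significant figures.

Plated area = 2 × 13.7 × 8.78 = 240.6 cm²
Volume = 240.6 × 25.4×10⁻⁴ cm = 0.6111 cm³
m(Cd) = 0.6111 × 8.65 = 5.286 g
n(Cd) = 5.286 / 112.41 = 0.04702 mol; n(e⁻) = 2 × 0.04702 = 0.09404 mol
Q = 0.09404 × 96485 / 0.928 = 9777 C
t = 9777 / 19.8 = 493.8 s = 8.23 min

8.23 min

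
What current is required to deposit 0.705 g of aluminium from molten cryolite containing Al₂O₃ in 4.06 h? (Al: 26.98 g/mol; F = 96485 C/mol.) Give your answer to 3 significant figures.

n(Al) = 0.705 / 26.98 = 0.02613 mol
Al³⁺ + 3e⁻ → Al, so n(e⁻) = 3 × 0.02613 = 0.07839 mol
Q = 0.07839 × 96485 = 7563 C
I = Q / t = 7563 / 14616 s = 0.517 A

0.517 A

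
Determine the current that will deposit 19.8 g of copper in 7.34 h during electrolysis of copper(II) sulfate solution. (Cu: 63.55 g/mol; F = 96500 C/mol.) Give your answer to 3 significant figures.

n(Cu) = 19.8 / 63.55 = 0.3116 mol
Cu²⁺ + 2e⁻ → Cu, so n(e⁻) = 2 × 0.3116 = 0.6232 mol
Q = 0.6232 × 96500 = 60140 C
I = Q / t = 60140 / 26424 s = 2.28 A

2.28 A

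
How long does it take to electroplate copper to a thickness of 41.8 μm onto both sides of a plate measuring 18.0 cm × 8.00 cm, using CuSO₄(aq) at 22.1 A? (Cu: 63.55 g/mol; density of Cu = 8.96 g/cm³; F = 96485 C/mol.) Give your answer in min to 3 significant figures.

24.7 min

Plated area = 2 × 18.0 × 8.00 = 288.0 cm²
Volume = 288.0 × 41.8×10⁻⁴ cm = 1.204 cm³
m(Cu) = 1.204 × 8.96 = 10.79 g
n(Cu) = 10.79 / 63.55 = 0.1698 mol; n(e⁻) = 2 × 0.1698 = 0.3396 mol
Q = 0.3396 × 96485 = 32770 C
t = 32770 / 22.1 = 1483 s = 24.7 min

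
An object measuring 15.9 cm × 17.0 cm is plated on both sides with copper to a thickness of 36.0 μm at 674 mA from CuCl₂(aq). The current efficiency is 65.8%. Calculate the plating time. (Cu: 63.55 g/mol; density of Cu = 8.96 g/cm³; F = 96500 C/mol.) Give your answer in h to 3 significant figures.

33.2 h

Plated area = 2 × 15.9 × 17.0 = 540.6 cm²
Volume = 540.6 × 36.0×10⁻⁴ cm = 1.946 cm³
m(Cu) = 1.946 × 8.96 = 17.44 g
n(Cu) = 17.44 / 63.55 = 0.2744 mol; n(e⁻) = 2 × 0.2744 = 0.5488 mol
Q = 0.5488 × 96500 / 0.658 = 80490 C
t = 80490 / 0.674 = 1.194×10^5 s = 33.2 h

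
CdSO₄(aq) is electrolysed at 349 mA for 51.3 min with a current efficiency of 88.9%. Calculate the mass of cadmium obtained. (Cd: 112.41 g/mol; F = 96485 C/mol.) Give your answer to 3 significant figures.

Q = 0.349 × 3078 = 1074 C
n(e⁻) = 1074 / 96485 = 0.01113 mol
Cd²⁺ + 2e⁻ → Cd, so theoretical m(Cd) = 0.005565 × 112.41 = 0.6256 g
Actual mass = 88.9% × 0.6256 = 0.556 g

0.556 g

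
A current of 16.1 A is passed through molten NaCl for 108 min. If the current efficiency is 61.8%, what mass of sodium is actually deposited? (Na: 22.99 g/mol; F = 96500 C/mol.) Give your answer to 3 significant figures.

Q = 16.1 × 6480 = 1.043×10^5 C
n(e⁻) = 1.043×10^5 / 96500 = 1.081 mol
Na⁺ + e⁻ → Na, so theoretical m(Na) = 1.081 × 22.99 = 24.85 g
Actual mass = 61.8% × 24.85 = 15.4 g

15.4 g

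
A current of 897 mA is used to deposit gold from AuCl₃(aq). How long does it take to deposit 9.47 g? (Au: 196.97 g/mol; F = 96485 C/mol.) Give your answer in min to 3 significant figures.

259 min

n(Au) = 9.47 / 196.97 = 0.04808 mol
Au³⁺ + 3e⁻ → Au, so n(e⁻) = 3 × 0.04808 = 0.1442 mol
Q = 0.1442 × 96485 = 13910 C
t = Q / I = 13910 / 0.897 = 15510 s = 259 min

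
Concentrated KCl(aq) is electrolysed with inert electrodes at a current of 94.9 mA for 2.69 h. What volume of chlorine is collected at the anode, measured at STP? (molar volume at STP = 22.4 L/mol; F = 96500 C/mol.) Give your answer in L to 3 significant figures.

0.107 L

Q = 0.0949 A × 9684 s = 919.0 C
Moles of electrons = 919.0 / 96500 = 0.009523 mol
2Cl⁻ → Cl₂ + 2e⁻, so n(Cl₂) = 0.009523 / 2 = 0.004762 mol
V = 0.004762 × 22.4 = 0.1067 L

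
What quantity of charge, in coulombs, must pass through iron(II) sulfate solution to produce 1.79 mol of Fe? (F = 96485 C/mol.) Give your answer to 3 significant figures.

Fe²⁺ + 2e⁻ → Fe, so n(e⁻) = 2 × 1.79 = 3.580 mol
Q = 3.580 × 96485 = 3.454×10^5 C

3.45×10^5 C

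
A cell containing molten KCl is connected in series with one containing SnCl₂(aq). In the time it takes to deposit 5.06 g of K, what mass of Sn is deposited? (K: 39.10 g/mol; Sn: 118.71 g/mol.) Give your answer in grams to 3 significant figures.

n(K) = 5.06 / 39.10 = 0.1294 mol
K⁺ + e⁻ → K, so n(e⁻) = 0.1294 mol
Since the cells are in series, n(e⁻) in the Sn cell is also 0.1294 mol.
Sn²⁺ + 2e⁻ → Sn, so n(Sn) = 0.1294 / 2 = 0.06470 mol
m(Sn) = 0.06470 × 118.71 = 7.68 g

7.68 g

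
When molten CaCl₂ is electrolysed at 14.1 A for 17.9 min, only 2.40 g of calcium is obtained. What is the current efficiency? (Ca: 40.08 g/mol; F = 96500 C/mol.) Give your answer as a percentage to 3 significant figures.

Q = 14.1 × 1074 = 15140 C
n(e⁻) = 15140 / 96500 = 0.1569 mol
Ca²⁺ + 2e⁻ → Ca, so theoretical n(Ca) = 0.07845 mol → 3.144 g
Efficiency = 2.40 / 3.144 = 0.7634 = 76.3%

76.3%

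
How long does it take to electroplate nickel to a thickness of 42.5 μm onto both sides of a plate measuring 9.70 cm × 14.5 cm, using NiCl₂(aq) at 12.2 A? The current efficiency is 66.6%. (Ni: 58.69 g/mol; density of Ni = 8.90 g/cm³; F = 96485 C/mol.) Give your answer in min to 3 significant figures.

Plated area = 2 × 9.70 × 14.5 = 281.3 cm²
Volume = 281.3 × 42.5×10⁻⁴ cm = 1.196 cm³
m(Ni) = 1.196 × 8.90 = 10.64 g
n(Ni) = 10.64 / 58.69 = 0.1813 mol; n(e⁻) = 2 × 0.1813 = 0.3626 mol
Q = 0.3626 × 96485 / 0.666 = 52530 C
t = 52530 / 12.2 = 4306 s = 71.8 min

71.8 min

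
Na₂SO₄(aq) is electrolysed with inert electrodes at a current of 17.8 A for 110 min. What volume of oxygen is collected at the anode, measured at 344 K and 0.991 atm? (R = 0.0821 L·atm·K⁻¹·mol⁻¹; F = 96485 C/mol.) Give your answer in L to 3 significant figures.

8.68 L

Q = 17.8 A × 6600 s = 1.175×10^5 C
Moles of electrons = 1.175×10^5 / 96485 = 1.218 mol
2H₂O → O₂ + 4H⁺ + 4e⁻, so n(O₂) = 1.218 / 4 = 0.3045 mol
V = nRT/P = 0.3045 × 0.0821 × 344 / 0.991 = 8.678 L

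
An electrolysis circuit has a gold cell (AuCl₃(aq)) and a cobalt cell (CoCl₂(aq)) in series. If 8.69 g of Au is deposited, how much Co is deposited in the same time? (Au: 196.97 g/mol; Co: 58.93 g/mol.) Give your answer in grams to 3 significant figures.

n(Au) = 8.69 / 196.97 = 0.04412 mol
Au³⁺ + 3e⁻ → Au, so n(e⁻) = 3 × 0.04412 = 0.1324 mol
The cells are in series, so the same charge (and hence the same n(e⁻) = 0.1324 mol) passes through both.
Co²⁺ + 2e⁻ → Co, so n(Co) = 0.1324 / 2 = 0.06620 mol
m(Co) = 0.06620 × 58.93 = 3.90 g

3.90 g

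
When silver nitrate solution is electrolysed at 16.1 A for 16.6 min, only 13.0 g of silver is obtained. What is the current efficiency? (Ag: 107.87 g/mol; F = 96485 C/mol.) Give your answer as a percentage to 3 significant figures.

Q = 16.1 × 996 = 16040 C
n(e⁻) = 16040 / 96485 = 0.1662 mol
Ag⁺ + e⁻ → Ag, so theoretical n(Ag) = 0.1662 mol → 17.93 g
Efficiency = 13.0 / 17.93 = 0.7250 = 72.5%

72.5%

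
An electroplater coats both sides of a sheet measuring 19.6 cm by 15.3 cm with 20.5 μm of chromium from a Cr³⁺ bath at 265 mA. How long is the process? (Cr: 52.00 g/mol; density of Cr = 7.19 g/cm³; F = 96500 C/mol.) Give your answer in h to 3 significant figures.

Plated area = 2 × 19.6 × 15.3 = 599.8 cm²
Volume = 599.8 × 20.5×10⁻⁴ cm = 1.230 cm³
m(Cr) = 1.230 × 7.19 = 8.844 g
n(Cr) = 8.844 / 52.00 = 0.1701 mol; n(e⁻) = 3 × 0.1701 = 0.5103 mol
Q = 0.5103 × 96500 = 49240 C
t = 49240 / 0.265 = 1.858×10^5 s = 51.6 h

51.6 h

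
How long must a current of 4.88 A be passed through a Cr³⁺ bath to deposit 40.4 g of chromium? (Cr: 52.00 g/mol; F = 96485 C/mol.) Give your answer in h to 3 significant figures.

12.8 h

n(Cr) = 40.4 / 52.00 = 0.7769 mol
Cr³⁺ + 3e⁻ → Cr, so n(e⁻) = 3 × 0.7769 = 2.331 mol
Q = 2.331 × 96485 = 2.249×10^5 C
t = Q / I = 2.249×10^5 / 4.88 = 46090 s = 12.8 h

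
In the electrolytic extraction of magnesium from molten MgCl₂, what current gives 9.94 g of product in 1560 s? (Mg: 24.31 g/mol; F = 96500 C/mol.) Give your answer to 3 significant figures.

50.6 A

n(Mg) = 9.94 / 24.31 = 0.4089 mol
Mg²⁺ + 2e⁻ → Mg, so n(e⁻) = 2 × 0.4089 = 0.8178 mol
Q = 0.8178 × 96500 = 78920 C
I = Q / t = 78920 / 1560 s = 50.6 A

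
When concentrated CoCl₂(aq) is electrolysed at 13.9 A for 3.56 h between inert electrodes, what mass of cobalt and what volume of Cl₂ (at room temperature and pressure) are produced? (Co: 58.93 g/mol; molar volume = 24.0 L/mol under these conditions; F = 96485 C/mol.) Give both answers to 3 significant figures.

Q = 13.9 × 12816 = 1.781×10^5 C; n(e⁻) = 1.781×10^5 / 96485 = 1.846 mol
Cathode: Co²⁺ + 2e⁻ → Co → n(Co) = 1.846/2 = 0.9230 mol → 54.4 g
Anode: 2Cl⁻ → Cl₂ + 2e⁻ → n(Cl₂) = 1.846/2 = 0.9230 mol → 22.2 L

54.4 g Co; 22.2 L Cl₂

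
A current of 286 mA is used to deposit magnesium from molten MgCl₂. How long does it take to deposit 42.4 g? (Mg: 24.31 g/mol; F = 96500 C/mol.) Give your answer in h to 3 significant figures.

n(Mg) = 42.4 / 24.31 = 1.744 mol
Mg²⁺ + 2e⁻ → Mg, so n(e⁻) = 2 × 1.744 = 3.488 mol
Q = 3.488 × 96500 = 3.366×10^5 C
t = Q / I = 3.366×10^5 / 0.286 = 1.177×10^6 s = 327 h

327 h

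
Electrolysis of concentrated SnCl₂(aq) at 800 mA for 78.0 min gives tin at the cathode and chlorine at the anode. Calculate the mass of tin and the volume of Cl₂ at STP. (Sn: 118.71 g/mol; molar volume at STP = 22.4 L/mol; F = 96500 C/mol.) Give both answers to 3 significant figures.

2.30 g Sn; 0.435 L Cl₂

Q = 0.800 × 4680 = 3744 C; n(e⁻) = 3744 / 96500 = 0.03880 mol
Cathode: Sn²⁺ + 2e⁻ → Sn → n(Sn) = 0.03880/2 = 0.01940 mol → 2.30 g
Anode: 2Cl⁻ → Cl₂ + 2e⁻ → n(Cl₂) = 0.03880/2 = 0.01940 mol → 0.435 L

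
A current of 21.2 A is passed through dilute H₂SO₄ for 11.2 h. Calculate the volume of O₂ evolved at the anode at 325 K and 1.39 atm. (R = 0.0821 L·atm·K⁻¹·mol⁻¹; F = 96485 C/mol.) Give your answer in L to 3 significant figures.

42.5 L

Q = It = 21.2 × 40320 = 8.548×10^5 C
Moles of electrons = 8.548×10^5 / 96485 = 8.859 mol
2H₂O → O₂ + 4H⁺ + 4e⁻, so n(O₂) = 8.859 / 4 = 2.215 mol
V = nRT/P = 2.215 × 0.0821 × 325 / 1.39 = 42.52 L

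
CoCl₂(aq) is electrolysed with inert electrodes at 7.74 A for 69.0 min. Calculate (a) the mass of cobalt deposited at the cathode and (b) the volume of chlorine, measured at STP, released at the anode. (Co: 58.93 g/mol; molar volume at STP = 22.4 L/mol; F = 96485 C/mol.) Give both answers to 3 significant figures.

9.79 g Co; 3.72 L Cl₂

Q = 7.74 × 4140 = 32040 C; n(e⁻) = 32040 / 96485 = 0.3321 mol
Cathode: Co²⁺ + 2e⁻ → Co → n(Co) = 0.3321/2 = 0.1661 mol → 9.79 g
Anode: 2Cl⁻ → Cl₂ + 2e⁻ → n(Cl₂) = 0.3321/2 = 0.1661 mol → 3.72 L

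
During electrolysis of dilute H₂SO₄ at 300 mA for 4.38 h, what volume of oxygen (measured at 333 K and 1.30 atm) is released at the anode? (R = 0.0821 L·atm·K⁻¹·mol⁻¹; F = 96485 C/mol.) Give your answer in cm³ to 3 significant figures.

258 cm³

Q = It = 0.300 × 15768 = 4730 C
Moles of electrons = 4730 / 96485 = 0.04902 mol
2H₂O → O₂ + 4H⁺ + 4e⁻, so n(O₂) = 0.04902 / 4 = 0.01226 mol
V = nRT/P = 0.01226 × 0.0821 × 333 / 1.30 = 0.2578 L
= 258 cm³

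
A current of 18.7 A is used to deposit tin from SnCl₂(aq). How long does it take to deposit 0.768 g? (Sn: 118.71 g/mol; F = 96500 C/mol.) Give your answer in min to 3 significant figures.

1.11 min

n(Sn) = 0.768 / 118.71 = 0.006470 mol
Sn²⁺ + 2e⁻ → Sn, so n(e⁻) = 2 × 0.006470 = 0.01294 mol
Q = 0.01294 × 96500 = 1249 C
t = Q / I = 1249 / 18.7 = 66.79 s = 1.11 min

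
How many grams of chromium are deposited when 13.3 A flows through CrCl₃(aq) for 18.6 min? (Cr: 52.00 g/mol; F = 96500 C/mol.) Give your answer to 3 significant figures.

2.67 g

Charge passed = 13.3 × 1116 = 14840 C
n(e⁻) = Q/F = 14840/96500 = 0.1538 mol
Cr³⁺ + 3e⁻ → Cr, so n(Cr) = 0.1538 / 3 = 0.05127 mol
m = 0.05127 × 52.00 = 2.67 g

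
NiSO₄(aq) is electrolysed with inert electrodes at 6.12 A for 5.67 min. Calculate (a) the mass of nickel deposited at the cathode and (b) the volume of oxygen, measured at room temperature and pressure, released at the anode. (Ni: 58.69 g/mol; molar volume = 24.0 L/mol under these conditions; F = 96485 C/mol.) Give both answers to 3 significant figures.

Q = 6.12 × 340.2 = 2082 C; n(e⁻) = 2082 / 96485 = 0.02158 mol
Cathode: Ni²⁺ + 2e⁻ → Ni → n(Ni) = 0.02158/2 = 0.01079 mol → 0.633 g
Anode: 2H₂O → O₂ + 4H⁺ + 4e⁻ → n(O₂) = 0.02158/4 = 0.005395 mol → 0.129 L

0.633 g Ni; 0.129 L O₂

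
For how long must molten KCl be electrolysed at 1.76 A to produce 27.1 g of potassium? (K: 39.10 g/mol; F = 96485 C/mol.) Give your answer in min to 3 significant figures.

n(K) = 27.1 / 39.10 = 0.6931 mol
K⁺ + e⁻ → K, so n(e⁻) = 0.6931 mol
Q = 0.6931 × 96485 = 66870 C
t = Q / I = 66870 / 1.76 = 37990 s = 633 min

633 min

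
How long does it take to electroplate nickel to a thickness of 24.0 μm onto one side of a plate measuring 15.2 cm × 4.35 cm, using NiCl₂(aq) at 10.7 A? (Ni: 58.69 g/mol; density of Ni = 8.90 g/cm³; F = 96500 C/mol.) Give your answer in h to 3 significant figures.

0.121 h

Plated area = 15.2 × 4.35 = 66.12 cm²
Volume = 66.12 × 24.0×10⁻⁴ cm = 0.1587 cm³
m(Ni) = 0.1587 × 8.90 = 1.412 g
n(Ni) = 1.412 / 58.69 = 0.02406 mol; n(e⁻) = 2 × 0.02406 = 0.04812 mol
Q = 0.04812 × 96500 = 4644 C
t = 4644 / 10.7 = 434.0 s = 0.121 h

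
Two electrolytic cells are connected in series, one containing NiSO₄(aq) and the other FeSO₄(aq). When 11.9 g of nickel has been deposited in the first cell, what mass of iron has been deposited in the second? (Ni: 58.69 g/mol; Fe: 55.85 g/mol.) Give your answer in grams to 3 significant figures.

11.3 g

n(Ni) = 11.9 / 58.69 = 0.2028 mol
Ni²⁺ + 2e⁻ → Ni, so n(e⁻) = 2 × 0.2028 = 0.4056 mol
Since the cells are in series, n(e⁻) in the Fe cell is also 0.4056 mol.
Fe²⁺ + 2e⁻ → Fe, so n(Fe) = 0.4056 / 2 = 0.2028 mol
m(Fe) = 0.2028 × 55.85 = 11.3 g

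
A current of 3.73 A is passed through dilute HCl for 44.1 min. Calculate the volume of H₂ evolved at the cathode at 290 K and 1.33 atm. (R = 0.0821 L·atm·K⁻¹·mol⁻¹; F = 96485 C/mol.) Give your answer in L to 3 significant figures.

Charge passed = 3.73 × 2646 = 9870 C
n(e⁻) = Q/F = 9870/96485 = 0.1023 mol
2H⁺ + 2e⁻ → H₂, so n(H₂) = 0.1023 / 2 = 0.05115 mol
V = nRT/P = 0.05115 × 0.0821 × 290 / 1.33 = 0.9157 L

0.916 L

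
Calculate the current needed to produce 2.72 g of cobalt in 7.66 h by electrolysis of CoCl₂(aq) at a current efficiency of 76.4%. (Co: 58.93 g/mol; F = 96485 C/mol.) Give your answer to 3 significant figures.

0.423 A

n(Co) = 2.72 / 58.93 = 0.04616 mol
Co²⁺ + 2e⁻ → Co, so n(e⁻) = 2 × 0.04616 = 0.09232 mol
Q = 0.09232 × 96485 / 0.764 = 11660 C
I = Q / t = 11660 / 27576 s = 0.423 A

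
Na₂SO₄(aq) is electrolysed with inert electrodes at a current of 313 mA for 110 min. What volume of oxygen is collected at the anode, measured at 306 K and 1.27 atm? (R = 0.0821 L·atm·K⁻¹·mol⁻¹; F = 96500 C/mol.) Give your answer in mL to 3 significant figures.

106 mL

Q = It = 0.313 × 6600 = 2066 C
Moles of electrons = 2066 / 96500 = 0.02141 mol
2H₂O → O₂ + 4H⁺ + 4e⁻, so n(O₂) = 0.02141 / 4 = 0.005353 mol
V = nRT/P = 0.005353 × 0.0821 × 306 / 1.27 = 0.1059 L
= 106 mL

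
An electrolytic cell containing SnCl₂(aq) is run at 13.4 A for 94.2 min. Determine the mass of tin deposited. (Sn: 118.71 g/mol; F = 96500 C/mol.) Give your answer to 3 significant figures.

46.6 g

Charge passed = 13.4 × 5652 = 75740 C
Moles of electrons = 75740 / 96500 = 0.7849 mol
Sn²⁺ + 2e⁻ → Sn, so n(Sn) = 0.7849 / 2 = 0.3925 mol
m = 0.3925 × 118.71 = 46.6 g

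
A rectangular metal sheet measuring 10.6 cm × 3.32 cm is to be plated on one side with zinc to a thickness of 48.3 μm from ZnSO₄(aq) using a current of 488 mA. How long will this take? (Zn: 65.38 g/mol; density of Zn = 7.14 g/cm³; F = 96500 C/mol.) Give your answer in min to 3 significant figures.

Plated area = 10.6 × 3.32 = 35.19 cm²
Volume = 35.19 × 48.3×10⁻⁴ cm = 0.1700 cm³
m(Zn) = 0.1700 × 7.14 = 1.214 g
n(Zn) = 1.214 / 65.38 = 0.01857 mol; n(e⁻) = 2 × 0.01857 = 0.03714 mol
Q = 0.03714 × 96500 = 3584 C
t = 3584 / 0.488 = 7344 s = 122 min

122 min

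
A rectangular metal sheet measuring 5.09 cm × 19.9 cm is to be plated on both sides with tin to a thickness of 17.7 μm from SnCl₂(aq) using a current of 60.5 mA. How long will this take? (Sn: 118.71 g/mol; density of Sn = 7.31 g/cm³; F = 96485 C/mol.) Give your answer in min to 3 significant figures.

Plated area = 2 × 5.09 × 19.9 = 202.6 cm²
Volume = 202.6 × 17.7×10⁻⁴ cm = 0.3586 cm³
m(Sn) = 0.3586 × 7.31 = 2.621 g
n(Sn) = 2.621 / 118.71 = 0.02208 mol; n(e⁻) = 2 × 0.02208 = 0.04416 mol
Q = 0.04416 × 96485 = 4261 C
t = 4261 / 0.0605 = 70430 s = 1170 min

1170 min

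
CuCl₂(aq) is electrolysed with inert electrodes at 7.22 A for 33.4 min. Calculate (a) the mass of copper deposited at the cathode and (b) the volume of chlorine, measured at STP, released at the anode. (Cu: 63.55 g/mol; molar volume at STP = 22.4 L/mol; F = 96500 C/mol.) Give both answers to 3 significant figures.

Q = 7.22 × 2004 = 14470 C; n(e⁻) = 14470 / 96500 = 0.1499 mol
Cathode: Cu²⁺ + 2e⁻ → Cu → n(Cu) = 0.1499/2 = 0.07495 mol → 4.76 g
Anode: 2Cl⁻ → Cl₂ + 2e⁻ → n(Cl₂) = 0.1499/2 = 0.07495 mol → 1.68 L

4.76 g Cu; 1.68 L Cl₂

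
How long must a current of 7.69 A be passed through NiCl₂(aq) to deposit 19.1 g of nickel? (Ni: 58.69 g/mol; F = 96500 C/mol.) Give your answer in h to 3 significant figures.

n(Ni) = 19.1 / 58.69 = 0.3254 mol
Ni²⁺ + 2e⁻ → Ni, so n(e⁻) = 2 × 0.3254 = 0.6508 mol
Q = 0.6508 × 96500 = 62800 C
t = Q / I = 62800 / 7.69 = 8166 s = 2.27 h

2.27 h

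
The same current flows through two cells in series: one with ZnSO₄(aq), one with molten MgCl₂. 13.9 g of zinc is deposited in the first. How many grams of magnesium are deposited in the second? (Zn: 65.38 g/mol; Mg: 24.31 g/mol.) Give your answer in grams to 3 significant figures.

n(Zn) = 13.9 / 65.38 = 0.2126 mol
Zn²⁺ + 2e⁻ → Zn, so n(e⁻) = 2 × 0.2126 = 0.4252 mol
Same current for the same time ⇒ same n(e⁻) = 0.4252 mol in both cells.
Mg²⁺ + 2e⁻ → Mg, so n(Mg) = 0.4252 / 2 = 0.2126 mol
m(Mg) = 0.2126 × 24.31 = 5.17 g

5.17 g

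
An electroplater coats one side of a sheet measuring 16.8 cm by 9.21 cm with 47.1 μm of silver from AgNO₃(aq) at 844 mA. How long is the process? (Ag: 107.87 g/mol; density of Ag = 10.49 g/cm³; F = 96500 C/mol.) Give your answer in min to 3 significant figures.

135 min

Plated area = 16.8 × 9.21 = 154.7 cm²
Volume = 154.7 × 47.1×10⁻⁴ cm = 0.7286 cm³
m(Ag) = 0.7286 × 10.49 = 7.643 g
n(Ag) = 7.643 / 107.87 = 0.07085 mol; n(e⁻) = 0.07085 mol
Q = 0.07085 × 96500 = 6837 C
t = 6837 / 0.844 = 8101 s = 135 min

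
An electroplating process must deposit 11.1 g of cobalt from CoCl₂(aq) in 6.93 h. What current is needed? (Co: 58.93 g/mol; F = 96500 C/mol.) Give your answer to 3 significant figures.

1.46 A

n(Co) = 11.1 / 58.93 = 0.1884 mol
Co²⁺ + 2e⁻ → Co, so n(e⁻) = 2 × 0.1884 = 0.3768 mol
Q = 0.3768 × 96500 = 36360 C
I = Q / t = 36360 / 24948 s = 1.46 A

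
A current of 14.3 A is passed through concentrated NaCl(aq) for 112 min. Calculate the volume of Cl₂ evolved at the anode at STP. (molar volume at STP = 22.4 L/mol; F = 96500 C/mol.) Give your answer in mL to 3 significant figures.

Q = It = 14.3 × 6720 = 96100 C
n(e⁻) = Q/F = 96100/96500 = 0.9959 mol
2Cl⁻ → Cl₂ + 2e⁻, so n(Cl₂) = 0.9959 / 2 = 0.4980 mol
V = 0.4980 × 22.4 = 11.16 L
= 11200 mL

11200 mL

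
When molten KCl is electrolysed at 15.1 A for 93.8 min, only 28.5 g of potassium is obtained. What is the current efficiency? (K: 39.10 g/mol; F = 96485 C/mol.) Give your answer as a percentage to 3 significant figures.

82.8%

Q = 15.1 × 5628 = 84980 C
n(e⁻) = 84980 / 96485 = 0.8808 mol
K⁺ + e⁻ → K, so theoretical n(K) = 0.8808 mol → 34.44 g
Efficiency = 28.5 / 34.44 = 0.8275 = 82.8%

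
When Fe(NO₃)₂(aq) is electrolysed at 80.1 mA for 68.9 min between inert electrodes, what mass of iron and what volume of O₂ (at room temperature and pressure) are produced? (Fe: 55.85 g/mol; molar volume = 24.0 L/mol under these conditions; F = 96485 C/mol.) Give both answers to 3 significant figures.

0.0958 g Fe; 0.0206 L O₂

Q = 0.0801 × 4134 = 331.1 C; n(e⁻) = 331.1 / 96485 = 0.003432 mol
Cathode: Fe²⁺ + 2e⁻ → Fe → n(Fe) = 0.003432/2 = 0.001716 mol → 0.0958 g
Anode: 2H₂O → O₂ + 4H⁺ + 4e⁻ → n(O₂) = 0.003432/4 = 8.580×10^-4 mol → 0.0206 L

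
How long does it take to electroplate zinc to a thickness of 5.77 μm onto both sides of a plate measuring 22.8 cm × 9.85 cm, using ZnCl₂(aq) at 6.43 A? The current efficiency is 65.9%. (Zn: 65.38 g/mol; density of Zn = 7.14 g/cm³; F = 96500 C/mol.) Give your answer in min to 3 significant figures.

21.5 min

Plated area = 2 × 22.8 × 9.85 = 449.2 cm²
Volume = 449.2 × 5.77×10⁻⁴ cm = 0.2592 cm³
m(Zn) = 0.2592 × 7.14 = 1.851 g
n(Zn) = 1.851 / 65.38 = 0.02831 mol; n(e⁻) = 2 × 0.02831 = 0.05662 mol
Q = 0.05662 × 96500 / 0.659 = 8291 C
t = 8291 / 6.43 = 1289 s = 21.5 min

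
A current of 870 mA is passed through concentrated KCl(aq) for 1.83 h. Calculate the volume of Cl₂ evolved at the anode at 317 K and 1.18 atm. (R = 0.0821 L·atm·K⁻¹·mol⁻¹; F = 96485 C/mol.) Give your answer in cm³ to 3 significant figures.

655 cm³

Q = It = 0.870 × 6588 = 5732 C
n(e⁻) = 5732 / 96485 = 0.05941 mol
2Cl⁻ → Cl₂ + 2e⁻, so n(Cl₂) = 0.05941 / 2 = 0.02971 mol
V = nRT/P = 0.02971 × 0.0821 × 317 / 1.18 = 0.6553 L
= 655 cm³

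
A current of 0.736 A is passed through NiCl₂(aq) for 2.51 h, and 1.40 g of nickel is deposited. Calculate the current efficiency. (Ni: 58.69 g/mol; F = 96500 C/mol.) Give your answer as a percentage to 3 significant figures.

Q = 0.736 × 9036 = 6650 C
n(e⁻) = 6650 / 96500 = 0.06891 mol
Ni²⁺ + 2e⁻ → Ni, so theoretical n(Ni) = 0.03446 mol → 2.022 g
Efficiency = 1.40 / 2.022 = 0.6924 = 69.2%

69.2%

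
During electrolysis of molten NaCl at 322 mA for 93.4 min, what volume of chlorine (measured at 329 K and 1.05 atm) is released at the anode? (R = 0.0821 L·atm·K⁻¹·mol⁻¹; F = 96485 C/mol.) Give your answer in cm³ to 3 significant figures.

241 cm³

Charge passed = 0.322 × 5604 = 1804 C
n(e⁻) = 1804 / 96485 = 0.01870 mol
2Cl⁻ → Cl₂ + 2e⁻, so n(Cl₂) = 0.01870 / 2 = 0.009350 mol
V = nRT/P = 0.009350 × 0.0821 × 329 / 1.05 = 0.2405 L
= 241 cm³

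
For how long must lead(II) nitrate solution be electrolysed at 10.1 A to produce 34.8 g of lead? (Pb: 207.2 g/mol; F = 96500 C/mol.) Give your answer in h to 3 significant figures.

0.892 h

n(Pb) = 34.8 / 207.2 = 0.1680 mol
Pb²⁺ + 2e⁻ → Pb, so n(e⁻) = 2 × 0.1680 = 0.3360 mol
Q = 0.3360 × 96500 = 32420 C
t = Q / I = 32420 / 10.1 = 3210 s = 0.892 h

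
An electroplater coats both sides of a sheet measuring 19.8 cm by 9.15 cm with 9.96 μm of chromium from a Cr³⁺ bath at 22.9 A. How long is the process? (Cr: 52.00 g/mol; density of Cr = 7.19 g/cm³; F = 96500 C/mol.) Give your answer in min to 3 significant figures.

Plated area = 2 × 19.8 × 9.15 = 362.3 cm²
Volume = 362.3 × 9.96×10⁻⁴ cm = 0.3609 cm³
m(Cr) = 0.3609 × 7.19 = 2.595 g
n(Cr) = 2.595 / 52.00 = 0.04990 mol; n(e⁻) = 3 × 0.04990 = 0.1497 mol
Q = 0.1497 × 96500 = 14450 C
t = 14450 / 22.9 = 631.0 s = 10.5 min

10.5 min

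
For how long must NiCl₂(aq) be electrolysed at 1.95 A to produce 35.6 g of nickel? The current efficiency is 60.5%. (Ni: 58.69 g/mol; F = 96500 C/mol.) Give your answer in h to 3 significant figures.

27.6 h

n(Ni) = 35.6 / 58.69 = 0.6066 mol
Ni²⁺ + 2e⁻ → Ni, so n(e⁻) = 2 × 0.6066 = 1.213 mol
Q = 1.213 × 96500 / 0.605 = 1.935×10^5 C
t = Q / I = 1.935×10^5 / 1.95 = 99230 s = 27.6 h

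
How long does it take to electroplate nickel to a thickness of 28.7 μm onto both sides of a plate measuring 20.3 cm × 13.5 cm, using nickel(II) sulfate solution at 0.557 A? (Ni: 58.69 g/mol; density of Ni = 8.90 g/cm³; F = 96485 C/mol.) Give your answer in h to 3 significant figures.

Plated area = 2 × 20.3 × 13.5 = 548.1 cm²
Volume = 548.1 × 28.7×10⁻⁴ cm = 1.573 cm³
m(Ni) = 1.573 × 8.90 = 14.00 g
n(Ni) = 14.00 / 58.69 = 0.2385 mol; n(e⁻) = 2 × 0.2385 = 0.4770 mol
Q = 0.4770 × 96485 = 46020 C
t = 46020 / 0.557 = 82620 s = 23.0 h

23.0 h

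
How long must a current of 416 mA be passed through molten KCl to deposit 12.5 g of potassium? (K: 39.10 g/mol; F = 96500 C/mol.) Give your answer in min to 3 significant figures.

1240 min

n(K) = 12.5 / 39.10 = 0.3197 mol
K⁺ + e⁻ → K, so n(e⁻) = 0.3197 mol
Q = 0.3197 × 96500 = 30850 C
t = Q / I = 30850 / 0.416 = 74160 s = 1240 min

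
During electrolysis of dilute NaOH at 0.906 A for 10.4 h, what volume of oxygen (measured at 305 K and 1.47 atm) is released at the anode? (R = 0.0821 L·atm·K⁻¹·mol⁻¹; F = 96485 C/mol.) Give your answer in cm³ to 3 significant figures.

1500 cm³

Q = 0.906 A × 37440 s = 33920 C
n(e⁻) = Q/F = 33920/96485 = 0.3516 mol
2H₂O → O₂ + 4H⁺ + 4e⁻, so n(O₂) = 0.3516 / 4 = 0.08790 mol
V = nRT/P = 0.08790 × 0.0821 × 305 / 1.47 = 1.497 L
= 1500 cm³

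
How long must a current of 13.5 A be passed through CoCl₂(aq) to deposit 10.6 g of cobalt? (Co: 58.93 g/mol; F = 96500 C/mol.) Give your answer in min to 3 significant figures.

n(Co) = 10.6 / 58.93 = 0.1799 mol
Co²⁺ + 2e⁻ → Co, so n(e⁻) = 2 × 0.1799 = 0.3598 mol
Q = 0.3598 × 96500 = 34720 C
t = Q / I = 34720 / 13.5 = 2572 s = 42.9 min

42.9 min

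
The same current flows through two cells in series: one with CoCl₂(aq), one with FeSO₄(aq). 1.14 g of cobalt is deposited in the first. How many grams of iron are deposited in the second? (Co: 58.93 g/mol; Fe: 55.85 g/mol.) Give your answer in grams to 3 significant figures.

n(Co) = 1.14 / 58.93 = 0.01934 mol
Co²⁺ + 2e⁻ → Co, so n(e⁻) = 2 × 0.01934 = 0.03868 mol
Since the cells are in series, n(e⁻) in the Fe cell is also 0.03868 mol.
Fe²⁺ + 2e⁻ → Fe, so n(Fe) = 0.03868 / 2 = 0.01934 mol
m(Fe) = 0.01934 × 55.85 = 1.08 g

1.08 g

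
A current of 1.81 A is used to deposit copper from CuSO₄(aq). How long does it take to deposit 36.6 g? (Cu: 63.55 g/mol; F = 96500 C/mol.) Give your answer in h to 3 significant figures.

n(Cu) = 36.6 / 63.55 = 0.5759 mol
Cu²⁺ + 2e⁻ → Cu, so n(e⁻) = 2 × 0.5759 = 1.152 mol
Q = 1.152 × 96500 = 1.112×10^5 C
t = Q / I = 1.112×10^5 / 1.81 = 61440 s = 17.1 h

17.1 h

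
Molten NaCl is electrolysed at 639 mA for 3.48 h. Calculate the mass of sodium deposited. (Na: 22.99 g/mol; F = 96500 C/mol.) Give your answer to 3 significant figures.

Q = 0.639 A × 12528 s = 8005 C
n(e⁻) = 8005 / 96500 = 0.08295 mol
Na⁺ + e⁻ → Na, so n(Na) = 0.08295 mol
m = 0.08295 × 22.99 = 1.91 g

1.91 g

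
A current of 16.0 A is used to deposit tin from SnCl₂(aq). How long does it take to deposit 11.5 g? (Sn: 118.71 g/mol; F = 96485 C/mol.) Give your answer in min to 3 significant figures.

n(Sn) = 11.5 / 118.71 = 0.09687 mol
Sn²⁺ + 2e⁻ → Sn, so n(e⁻) = 2 × 0.09687 = 0.1937 mol
Q = 0.1937 × 96485 = 18690 C
t = Q / I = 18690 / 16.0 = 1168 s = 19.5 min

19.5 min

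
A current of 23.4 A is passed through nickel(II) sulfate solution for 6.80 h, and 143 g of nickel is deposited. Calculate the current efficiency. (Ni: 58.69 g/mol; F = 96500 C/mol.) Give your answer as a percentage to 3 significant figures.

82.1%

Q = 23.4 × 24480 = 5.728×10^5 C
n(e⁻) = 5.728×10^5 / 96500 = 5.936 mol
Ni²⁺ + 2e⁻ → Ni, so theoretical n(Ni) = 2.968 mol → 174.2 g
Efficiency = 143 / 174.2 = 0.8209 = 82.1%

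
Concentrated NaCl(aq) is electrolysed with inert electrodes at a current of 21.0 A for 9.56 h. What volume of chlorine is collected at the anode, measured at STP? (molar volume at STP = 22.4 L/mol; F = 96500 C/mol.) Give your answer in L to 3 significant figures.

Q = 21.0 A × 34416 s = 7.227×10^5 C
Moles of electrons = 7.227×10^5 / 96500 = 7.489 mol
2Cl⁻ → Cl₂ + 2e⁻, so n(Cl₂) = 7.489 / 2 = 3.745 mol
V = 3.745 × 22.4 = 83.89 L

83.9 L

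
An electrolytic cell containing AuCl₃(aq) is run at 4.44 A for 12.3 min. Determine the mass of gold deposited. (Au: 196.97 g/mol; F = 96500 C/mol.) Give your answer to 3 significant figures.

Charge passed = 4.44 × 738 = 3277 C
n(e⁻) = Q/F = 3277/96500 = 0.03396 mol
Au³⁺ + 3e⁻ → Au, so n(Au) = 0.03396 / 3 = 0.01132 mol
m = 0.01132 × 196.97 = 2.23 g

2.23 g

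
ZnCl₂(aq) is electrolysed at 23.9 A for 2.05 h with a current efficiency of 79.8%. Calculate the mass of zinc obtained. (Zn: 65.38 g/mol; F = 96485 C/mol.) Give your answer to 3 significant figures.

47.7 g

Q = 23.9 × 7380 = 1.764×10^5 C
n(e⁻) = 1.764×10^5 / 96485 = 1.828 mol
Zn²⁺ + 2e⁻ → Zn, so theoretical m(Zn) = 0.9140 × 65.38 = 59.76 g
Actual mass = 79.8% × 59.76 = 47.7 g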